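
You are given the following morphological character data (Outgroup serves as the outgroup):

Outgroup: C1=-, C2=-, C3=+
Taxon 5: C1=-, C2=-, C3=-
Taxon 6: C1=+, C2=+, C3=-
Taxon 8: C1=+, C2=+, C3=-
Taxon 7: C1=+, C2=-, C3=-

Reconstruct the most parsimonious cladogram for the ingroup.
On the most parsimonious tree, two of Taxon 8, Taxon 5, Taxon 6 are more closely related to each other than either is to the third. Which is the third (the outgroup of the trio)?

Taxon 5

Character polarity is set by the outgroup: the derived state is whichever differs from the outgroup's state, so for C3 the derived state is '-', and for the remaining characters it is '+'.
C1: derived state '+' in Taxon 6, Taxon 7, and Taxon 8 only — synapomorphy for {Taxon 6, Taxon 7, Taxon 8}.
C2 (derived state '+') is shared by Taxon 6 and Taxon 8 — a synapomorphy uniting that clade.
All ingroup taxa share the derived state '-' for C3; it defines the ingroup but does not resolve relationships within it.
Most parsimonious ingroup topology: (Taxon 5,((Taxon 6,Taxon 8),Taxon 7)).
Taxon 6 and Taxon 8 share a more recent common ancestor with each other than either does with Taxon 5, so Taxon 5 is the least closely related of the three.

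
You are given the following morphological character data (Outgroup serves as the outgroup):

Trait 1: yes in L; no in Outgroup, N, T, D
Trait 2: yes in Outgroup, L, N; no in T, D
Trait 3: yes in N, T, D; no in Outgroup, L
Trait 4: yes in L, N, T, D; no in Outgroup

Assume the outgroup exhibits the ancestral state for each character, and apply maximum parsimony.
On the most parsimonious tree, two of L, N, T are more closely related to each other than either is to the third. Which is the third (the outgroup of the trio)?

Character polarity is set by the outgroup: the derived state is whichever differs from the outgroup's state, so for Trait 2 the derived state is 'no', and for the remaining characters it is 'yes'.
Trait 1: derived state 'yes' in L only — an autapomorphy, so it tells us nothing about relationships among taxa.
Trait 2: derived state 'no' in D and T only — synapomorphy for {D, T}.
Only D, N, and T show the derived state 'yes' for Trait 3, supporting them as a clade.
All ingroup taxa share the derived state 'yes' for Trait 4; it defines the ingroup but does not resolve relationships within it.
Most parsimonious ingroup topology: (L,(N,(T,D))).
T and N share a more recent common ancestor with each other than either does with L, so L is the least closely related of the three.

L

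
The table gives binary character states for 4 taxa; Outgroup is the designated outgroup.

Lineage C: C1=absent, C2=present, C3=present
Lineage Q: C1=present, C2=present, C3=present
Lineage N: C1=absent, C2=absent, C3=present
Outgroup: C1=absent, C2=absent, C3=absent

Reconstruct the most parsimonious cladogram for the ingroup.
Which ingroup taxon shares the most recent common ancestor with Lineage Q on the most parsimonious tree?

Lineage C

The outgroup has state 'absent' for every character, so 'present' is the derived state throughout.
C1: derived state 'present' in Lineage Q only — an autapomorphy, so it tells us nothing about relationships among taxa.
Only Lineage C and Lineage Q show the derived state 'present' for C2, supporting them as a clade.
C3 (derived state 'present') is shared by all ingroup taxa — unites the whole ingroup.
Most parsimonious ingroup topology: ((Lineage C,Lineage Q),Lineage N).
Lineage Q and Lineage C form a cherry on this tree, so they are sister taxa.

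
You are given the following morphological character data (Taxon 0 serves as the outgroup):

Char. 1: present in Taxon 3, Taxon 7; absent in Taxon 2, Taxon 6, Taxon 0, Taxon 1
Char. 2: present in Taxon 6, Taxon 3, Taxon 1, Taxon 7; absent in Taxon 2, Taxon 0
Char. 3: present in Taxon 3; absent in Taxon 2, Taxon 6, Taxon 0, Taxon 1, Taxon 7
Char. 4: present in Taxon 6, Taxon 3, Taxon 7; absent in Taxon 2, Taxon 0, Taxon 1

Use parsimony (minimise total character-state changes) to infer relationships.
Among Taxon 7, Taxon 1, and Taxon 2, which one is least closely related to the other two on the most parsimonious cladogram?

The outgroup has state 'absent' for every character, so 'present' is the derived state throughout.
Char. 1 (derived state 'present') is shared by Taxon 3 and Taxon 7 — a synapomorphy uniting that clade.
Only Taxon 1, Taxon 3, Taxon 6, and Taxon 7 show the derived state 'present' for Char. 2, supporting them as a clade.
Char. 3 (derived state 'present') is unique to Taxon 3 (autapomorphy; uninformative for grouping).
Char. 4: derived state 'present' in Taxon 3, Taxon 6, and Taxon 7 only — synapomorphy for {Taxon 3, Taxon 6, Taxon 7}.
Most parsimonious ingroup topology: ((((Taxon 7,Taxon 3),Taxon 6),Taxon 1),Taxon 2).
Taxon 7 and Taxon 1 share a more recent common ancestor with each other than either does with Taxon 2, so Taxon 2 is the least closely related of the three.

Taxon 2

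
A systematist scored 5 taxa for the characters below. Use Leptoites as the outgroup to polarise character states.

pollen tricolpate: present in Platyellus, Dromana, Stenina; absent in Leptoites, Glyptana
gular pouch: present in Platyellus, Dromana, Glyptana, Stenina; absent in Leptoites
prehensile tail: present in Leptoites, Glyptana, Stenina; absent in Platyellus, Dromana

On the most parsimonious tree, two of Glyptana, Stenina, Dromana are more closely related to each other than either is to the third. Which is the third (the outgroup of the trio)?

Character polarity is set by the outgroup: the derived state is whichever differs from the outgroup's state, so for prehensile tail the derived state is 'absent', and for the remaining characters it is 'present'.
pollen tricolpate: derived state 'present' in Dromana, Platyellus, and Stenina only — synapomorphy for {Dromana, Platyellus, Stenina}.
All ingroup taxa share the derived state 'present' for gular pouch; it defines the ingroup but does not resolve relationships within it.
Only Dromana and Platyellus show the derived state 'absent' for prehensile tail, supporting them as a clade.
Most parsimonious ingroup topology: (((Platyellus,Dromana),Stenina),Glyptana).
Stenina and Dromana share a more recent common ancestor with each other than either does with Glyptana, so Glyptana is the least closely related of the three.

Glyptana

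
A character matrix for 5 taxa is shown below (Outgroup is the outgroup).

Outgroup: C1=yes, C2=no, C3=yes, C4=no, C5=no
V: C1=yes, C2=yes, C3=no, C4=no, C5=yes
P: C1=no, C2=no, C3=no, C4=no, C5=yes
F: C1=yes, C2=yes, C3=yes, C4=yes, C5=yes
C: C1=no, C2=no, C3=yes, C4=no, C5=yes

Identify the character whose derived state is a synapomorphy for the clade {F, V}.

C2

Character polarity is set by the outgroup: the derived state is whichever differs from the outgroup's state, so for C1, C3 the derived state is 'no', and for the remaining characters it is 'yes'.
C1 (derived state 'no') is shared by C and P — a synapomorphy uniting that clade.
C2: derived state 'yes' in F and V only — synapomorphy for {F, V}.
C3 groups P and V, which is incompatible with the clades supported by the remaining characters; treating it as convergent (homoplasy) costs fewer steps than any alternative tree.
C4: derived state 'yes' in F only — an autapomorphy, so it tells us nothing about relationships among taxa.
C5 (derived state 'yes') is shared by all ingroup taxa — unites the whole ingroup.
Most parsimonious ingroup topology: ((V,F),(P,C)).
The clade {F, V} is supported by C2: its derived state 'yes' occurs in exactly those taxa and in no other taxon (including the outgroup).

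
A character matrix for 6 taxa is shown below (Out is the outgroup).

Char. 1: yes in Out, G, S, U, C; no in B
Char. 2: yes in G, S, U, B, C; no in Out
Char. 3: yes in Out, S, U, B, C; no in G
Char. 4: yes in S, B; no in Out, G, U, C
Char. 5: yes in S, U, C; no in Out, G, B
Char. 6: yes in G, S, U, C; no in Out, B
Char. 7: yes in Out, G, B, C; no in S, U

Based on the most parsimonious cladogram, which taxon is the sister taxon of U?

Character polarity is set by the outgroup: the derived state is whichever differs from the outgroup's state, so for Char. 1, Char. 3, Char. 7 the derived state is 'no', and for the remaining characters it is 'yes'.
Char. 1 (derived state 'no') is unique to B (autapomorphy; uninformative for grouping).
Char. 2 (derived state 'yes') is shared by all ingroup taxa — unites the whole ingroup.
Char. 3: derived state 'no' in G only — an autapomorphy, so it tells us nothing about relationships among taxa.
Char. 4 (state 'yes') occurs in B and S but conflicts with the nesting implied by the other characters — most parsimoniously interpreted as homoplasy.
Only C, S, and U show the derived state 'yes' for Char. 5, supporting them as a clade.
Char. 6 (derived state 'yes') is shared by C, G, S, and U — a synapomorphy uniting that clade.
Char. 7: derived state 'no' in S and U only — synapomorphy for {S, U}.
Most parsimonious ingroup topology: ((G,((S,U),C)),B).
U and S form a cherry on this tree, so they are sister taxa.

S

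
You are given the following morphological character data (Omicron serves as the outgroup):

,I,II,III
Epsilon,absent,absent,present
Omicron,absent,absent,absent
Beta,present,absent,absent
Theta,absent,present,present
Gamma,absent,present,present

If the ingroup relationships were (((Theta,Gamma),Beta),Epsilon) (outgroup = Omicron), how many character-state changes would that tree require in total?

Map each character onto (((Theta,Gamma),Beta),Epsilon) (rooted by Omicron) and count the minimum state changes it requires (Fitch parsimony):
I: 1; II: 1; III: 2.
Total tree length = 4.

4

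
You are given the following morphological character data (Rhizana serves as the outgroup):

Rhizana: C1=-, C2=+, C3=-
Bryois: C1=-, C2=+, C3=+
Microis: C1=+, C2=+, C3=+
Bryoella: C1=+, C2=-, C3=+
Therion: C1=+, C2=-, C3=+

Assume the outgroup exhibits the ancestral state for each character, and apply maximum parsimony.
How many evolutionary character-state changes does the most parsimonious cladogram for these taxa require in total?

Character polarity is set by the outgroup: the derived state is whichever differs from the outgroup's state, so for C2 the derived state is '-', and for the remaining characters it is '+'.
C1: derived state '+' in Bryoella, Microis, and Therion only — synapomorphy for {Bryoella, Microis, Therion}.
C2 (derived state '-') is shared by Bryoella and Therion — a synapomorphy uniting that clade.
C3 (derived state '+') is shared by all ingroup taxa — unites the whole ingroup.
Most parsimonious ingroup topology: (Bryois,(Microis,(Bryoella,Therion))).
Changes per character on this tree: C1: 1; C2: 1; C3: 1.
Total = 3.

3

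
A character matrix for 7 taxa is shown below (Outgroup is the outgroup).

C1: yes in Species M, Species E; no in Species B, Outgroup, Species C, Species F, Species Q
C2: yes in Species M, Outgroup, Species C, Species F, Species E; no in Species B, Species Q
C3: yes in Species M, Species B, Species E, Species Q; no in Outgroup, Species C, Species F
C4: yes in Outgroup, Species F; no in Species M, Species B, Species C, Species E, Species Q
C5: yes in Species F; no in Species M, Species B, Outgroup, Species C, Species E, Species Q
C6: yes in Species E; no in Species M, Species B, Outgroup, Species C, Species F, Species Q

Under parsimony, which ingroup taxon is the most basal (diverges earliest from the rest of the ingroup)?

Species F

Character polarity is set by the outgroup: the derived state is whichever differs from the outgroup's state, so for C2, C4 the derived state is 'no', and for the remaining characters it is 'yes'.
C1 (derived state 'yes') is shared by Species E and Species M — a synapomorphy uniting that clade.
C2 (derived state 'no') is shared by Species B and Species Q — a synapomorphy uniting that clade.
C3: derived state 'yes' in Species B, Species E, Species M, and Species Q only — synapomorphy for {Species B, Species E, Species M, Species Q}.
C4: derived state 'no' in Species B, Species C, Species E, Species M, and Species Q only — synapomorphy for {Species B, Species C, Species E, Species M, Species Q}.
C5 (derived state 'yes') is unique to Species F (autapomorphy; uninformative for grouping).
C6 (derived state 'yes') is unique to Species E (autapomorphy; uninformative for grouping).
Most parsimonious ingroup topology: ((((Species B,Species Q),(Species M,Species E)),Species C),Species F).
Species F is sister to the clade containing all other ingroup taxa, so it is the earliest-diverging (most basal) ingroup lineage.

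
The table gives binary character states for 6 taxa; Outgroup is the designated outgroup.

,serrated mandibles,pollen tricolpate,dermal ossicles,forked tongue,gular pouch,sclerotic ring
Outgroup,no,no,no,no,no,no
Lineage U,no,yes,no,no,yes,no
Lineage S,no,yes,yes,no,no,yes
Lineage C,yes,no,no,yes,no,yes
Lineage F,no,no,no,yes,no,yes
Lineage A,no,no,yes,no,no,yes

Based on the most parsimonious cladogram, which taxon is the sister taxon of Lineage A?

The outgroup has state 'no' for every character, so 'yes' is the derived state throughout.
serrated mandibles: derived state 'yes' in Lineage C only — an autapomorphy, so it tells us nothing about relationships among taxa.
pollen tricolpate groups Lineage S and Lineage U, which is incompatible with the clades supported by the remaining characters; treating it as convergent (homoplasy) costs fewer steps than any alternative tree.
dermal ossicles (derived state 'yes') is shared by Lineage A and Lineage S — a synapomorphy uniting that clade.
forked tongue: derived state 'yes' in Lineage C and Lineage F only — synapomorphy for {Lineage C, Lineage F}.
gular pouch (derived state 'yes') is unique to Lineage U (autapomorphy; uninformative for grouping).
Only Lineage A, Lineage C, Lineage F, and Lineage S show the derived state 'yes' for sclerotic ring, supporting them as a clade.
Most parsimonious ingroup topology: (Lineage U,((Lineage S,Lineage A),(Lineage C,Lineage F))).
Lineage A and Lineage S form a cherry on this tree, so they are sister taxa.

Lineage S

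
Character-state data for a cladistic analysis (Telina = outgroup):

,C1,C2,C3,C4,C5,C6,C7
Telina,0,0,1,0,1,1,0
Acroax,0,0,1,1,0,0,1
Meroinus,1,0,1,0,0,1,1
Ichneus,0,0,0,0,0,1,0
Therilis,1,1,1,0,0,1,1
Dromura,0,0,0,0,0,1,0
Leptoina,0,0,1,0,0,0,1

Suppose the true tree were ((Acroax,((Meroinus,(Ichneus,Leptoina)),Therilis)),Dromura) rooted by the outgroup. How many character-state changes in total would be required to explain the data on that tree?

11

Map each character onto ((Acroax,((Meroinus,(Ichneus,Leptoina)),Therilis)),Dromura) (rooted by Telina) and count the minimum state changes it requires (Fitch parsimony):
C1: 2; C2: 1; C3: 2; C4: 1; C5: 1; C6: 2; C7: 2.
Total tree length = 11.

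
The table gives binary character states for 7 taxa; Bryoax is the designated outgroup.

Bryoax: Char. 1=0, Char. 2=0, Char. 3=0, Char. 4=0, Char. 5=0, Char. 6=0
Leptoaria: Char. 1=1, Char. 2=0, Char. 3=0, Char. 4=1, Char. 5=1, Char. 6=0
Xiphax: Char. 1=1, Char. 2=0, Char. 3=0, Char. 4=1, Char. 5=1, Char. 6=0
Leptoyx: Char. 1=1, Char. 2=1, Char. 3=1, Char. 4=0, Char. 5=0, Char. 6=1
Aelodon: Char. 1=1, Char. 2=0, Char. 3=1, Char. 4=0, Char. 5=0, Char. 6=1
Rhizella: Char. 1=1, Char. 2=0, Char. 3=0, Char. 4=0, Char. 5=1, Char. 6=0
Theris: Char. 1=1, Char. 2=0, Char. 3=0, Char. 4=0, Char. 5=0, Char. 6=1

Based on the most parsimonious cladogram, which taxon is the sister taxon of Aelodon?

Leptoyx

The outgroup has state '0' for every character, so '1' is the derived state throughout.
All ingroup taxa share the derived state '1' for Char. 1; it defines the ingroup but does not resolve relationships within it.
Char. 2 (derived state '1') is unique to Leptoyx (autapomorphy; uninformative for grouping).
Only Aelodon and Leptoyx show the derived state '1' for Char. 3, supporting them as a clade.
Char. 4 (derived state '1') is shared by Leptoaria and Xiphax — a synapomorphy uniting that clade.
Only Leptoaria, Rhizella, and Xiphax show the derived state '1' for Char. 5, supporting them as a clade.
Char. 6: derived state '1' in Aelodon, Leptoyx, and Theris only — synapomorphy for {Aelodon, Leptoyx, Theris}.
Most parsimonious ingroup topology: (((Leptoaria,Xiphax),Rhizella),((Leptoyx,Aelodon),Theris)).
Aelodon and Leptoyx form a cherry on this tree, so they are sister taxa.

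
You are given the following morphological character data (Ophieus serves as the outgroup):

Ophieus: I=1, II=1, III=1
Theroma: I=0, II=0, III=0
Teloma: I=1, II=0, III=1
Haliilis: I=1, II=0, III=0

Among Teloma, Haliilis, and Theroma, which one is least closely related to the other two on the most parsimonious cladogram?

The outgroup has state '1' for every character, so '0' is the derived state throughout.
I: derived state '0' in Theroma only — an autapomorphy, so it tells us nothing about relationships among taxa.
II (derived state '0') is shared by all ingroup taxa — unites the whole ingroup.
Only Haliilis and Theroma show the derived state '0' for III, supporting them as a clade.
Most parsimonious ingroup topology: ((Theroma,Haliilis),Teloma).
Theroma and Haliilis share a more recent common ancestor with each other than either does with Teloma, so Teloma is the least closely related of the three.

Teloma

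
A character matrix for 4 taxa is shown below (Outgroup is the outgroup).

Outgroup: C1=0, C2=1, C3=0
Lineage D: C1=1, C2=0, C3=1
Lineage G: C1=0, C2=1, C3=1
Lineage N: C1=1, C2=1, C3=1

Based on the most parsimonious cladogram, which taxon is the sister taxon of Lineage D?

Character polarity is set by the outgroup: the derived state is whichever differs from the outgroup's state, so for C2 the derived state is '0', and for the remaining characters it is '1'.
C1: derived state '1' in Lineage D and Lineage N only — synapomorphy for {Lineage D, Lineage N}.
C2: derived state '0' in Lineage D only — an autapomorphy, so it tells us nothing about relationships among taxa.
C3 (derived state '1') is shared by all ingroup taxa — unites the whole ingroup.
Most parsimonious ingroup topology: ((Lineage D,Lineage N),Lineage G).
Lineage D and Lineage N form a cherry on this tree, so they are sister taxa.

Lineage N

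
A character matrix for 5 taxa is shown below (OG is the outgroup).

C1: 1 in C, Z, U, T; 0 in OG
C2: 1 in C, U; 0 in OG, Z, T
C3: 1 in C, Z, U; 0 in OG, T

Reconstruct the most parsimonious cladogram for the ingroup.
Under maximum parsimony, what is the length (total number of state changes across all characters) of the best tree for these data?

3

The outgroup has state '0' for every character, so '1' is the derived state throughout.
C1 (derived state '1') is shared by all ingroup taxa — unites the whole ingroup.
C2: derived state '1' in C and U only — synapomorphy for {C, U}.
C3: derived state '1' in C, U, and Z only — synapomorphy for {C, U, Z}.
Most parsimonious ingroup topology: (((C,U),Z),T).
Changes per character on this tree: C1: 1; C2: 1; C3: 1.
Total = 3.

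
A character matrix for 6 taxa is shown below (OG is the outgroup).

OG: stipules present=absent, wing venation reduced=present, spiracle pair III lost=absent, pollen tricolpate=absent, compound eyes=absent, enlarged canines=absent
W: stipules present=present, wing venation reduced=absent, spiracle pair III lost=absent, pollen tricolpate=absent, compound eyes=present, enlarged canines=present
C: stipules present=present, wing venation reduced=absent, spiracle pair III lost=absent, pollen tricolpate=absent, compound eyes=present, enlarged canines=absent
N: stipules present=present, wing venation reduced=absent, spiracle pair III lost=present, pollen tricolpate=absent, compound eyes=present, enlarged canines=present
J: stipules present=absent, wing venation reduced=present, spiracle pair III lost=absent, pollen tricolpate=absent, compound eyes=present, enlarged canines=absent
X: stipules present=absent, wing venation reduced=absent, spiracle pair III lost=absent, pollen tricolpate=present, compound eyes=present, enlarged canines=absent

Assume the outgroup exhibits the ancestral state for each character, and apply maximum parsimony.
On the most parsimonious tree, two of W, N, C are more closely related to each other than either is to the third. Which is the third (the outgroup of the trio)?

C

Character polarity is set by the outgroup: the derived state is whichever differs from the outgroup's state, so for wing venation reduced the derived state is 'absent', and for the remaining characters it is 'present'.
stipules present (derived state 'present') is shared by C, N, and W — a synapomorphy uniting that clade.
Only C, N, W, and X show the derived state 'absent' for wing venation reduced, supporting them as a clade.
spiracle pair III lost: derived state 'present' in N only — an autapomorphy, so it tells us nothing about relationships among taxa.
pollen tricolpate (derived state 'present') is unique to X (autapomorphy; uninformative for grouping).
All ingroup taxa share the derived state 'present' for compound eyes; it defines the ingroup but does not resolve relationships within it.
Only N and W show the derived state 'present' for enlarged canines, supporting them as a clade.
Most parsimonious ingroup topology: ((((W,N),C),X),J).
W and N share a more recent common ancestor with each other than either does with C, so C is the least closely related of the three.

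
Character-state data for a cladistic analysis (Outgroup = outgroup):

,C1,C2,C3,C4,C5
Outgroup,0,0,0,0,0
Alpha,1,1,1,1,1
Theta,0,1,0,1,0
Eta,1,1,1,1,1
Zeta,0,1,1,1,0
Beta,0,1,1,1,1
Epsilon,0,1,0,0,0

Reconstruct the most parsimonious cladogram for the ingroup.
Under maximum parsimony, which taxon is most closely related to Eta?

Alpha

The outgroup has state '0' for every character, so '1' is the derived state throughout.
Only Alpha and Eta show the derived state '1' for C1, supporting them as a clade.
C2 (derived state '1') is shared by all ingroup taxa — unites the whole ingroup.
C3 (derived state '1') is shared by Alpha, Beta, Eta, and Zeta — a synapomorphy uniting that clade.
Only Alpha, Beta, Eta, Theta, and Zeta show the derived state '1' for C4, supporting them as a clade.
C5 (derived state '1') is shared by Alpha, Beta, and Eta — a synapomorphy uniting that clade.
Most parsimonious ingroup topology: (((((Alpha,Eta),Beta),Zeta),Theta),Epsilon).
Eta and Alpha form a cherry on this tree, so they are sister taxa.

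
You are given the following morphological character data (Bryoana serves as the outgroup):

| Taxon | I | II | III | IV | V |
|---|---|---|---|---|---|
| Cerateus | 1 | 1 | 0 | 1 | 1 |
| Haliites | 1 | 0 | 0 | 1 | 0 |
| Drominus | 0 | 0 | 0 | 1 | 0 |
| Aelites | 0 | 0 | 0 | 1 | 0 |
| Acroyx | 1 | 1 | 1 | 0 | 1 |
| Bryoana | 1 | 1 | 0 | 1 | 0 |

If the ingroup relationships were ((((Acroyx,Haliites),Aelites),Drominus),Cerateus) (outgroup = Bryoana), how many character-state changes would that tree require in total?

8

Map each character onto ((((Acroyx,Haliites),Aelites),Drominus),Cerateus) (rooted by Bryoana) and count the minimum state changes it requires (Fitch parsimony):
I: 2; II: 2; III: 1; IV: 1; V: 2.
Total tree length = 8.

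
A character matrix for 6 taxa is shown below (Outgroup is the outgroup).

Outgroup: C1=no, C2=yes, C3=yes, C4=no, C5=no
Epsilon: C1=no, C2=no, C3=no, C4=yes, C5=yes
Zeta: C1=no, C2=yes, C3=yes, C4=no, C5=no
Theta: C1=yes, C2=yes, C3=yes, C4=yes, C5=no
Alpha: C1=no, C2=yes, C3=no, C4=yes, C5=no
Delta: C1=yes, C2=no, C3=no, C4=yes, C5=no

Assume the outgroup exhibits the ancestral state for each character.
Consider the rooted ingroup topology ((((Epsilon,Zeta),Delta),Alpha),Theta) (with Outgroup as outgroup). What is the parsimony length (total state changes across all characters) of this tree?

9

Map each character onto ((((Epsilon,Zeta),Delta),Alpha),Theta) (rooted by Outgroup) and count the minimum state changes it requires (Fitch parsimony):
C1: 2; C2: 2; C3: 2; C4: 2; C5: 1.
Total tree length = 9.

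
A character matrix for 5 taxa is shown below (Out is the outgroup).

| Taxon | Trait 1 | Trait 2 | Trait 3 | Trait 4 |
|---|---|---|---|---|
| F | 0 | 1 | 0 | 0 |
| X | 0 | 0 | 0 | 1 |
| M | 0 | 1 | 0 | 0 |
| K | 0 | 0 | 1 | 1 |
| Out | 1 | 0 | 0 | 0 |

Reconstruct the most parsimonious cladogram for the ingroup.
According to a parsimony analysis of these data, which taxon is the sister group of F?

Character polarity is set by the outgroup: the derived state is whichever differs from the outgroup's state, so for Trait 1 the derived state is '0', and for the remaining characters it is '1'.
All ingroup taxa share the derived state '0' for Trait 1; it defines the ingroup but does not resolve relationships within it.
Only F and M show the derived state '1' for Trait 2, supporting them as a clade.
Trait 3 (derived state '1') is unique to K (autapomorphy; uninformative for grouping).
Trait 4: derived state '1' in K and X only — synapomorphy for {K, X}.
Most parsimonious ingroup topology: ((F,M),(K,X)).
F and M form a cherry on this tree, so they are sister taxa.

M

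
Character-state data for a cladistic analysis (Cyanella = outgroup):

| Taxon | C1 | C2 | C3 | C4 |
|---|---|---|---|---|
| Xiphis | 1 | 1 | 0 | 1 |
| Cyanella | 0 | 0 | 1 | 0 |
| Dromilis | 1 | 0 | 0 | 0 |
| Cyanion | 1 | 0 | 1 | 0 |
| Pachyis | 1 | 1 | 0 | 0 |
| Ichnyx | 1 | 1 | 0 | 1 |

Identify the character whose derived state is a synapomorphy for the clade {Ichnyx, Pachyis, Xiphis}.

C2

Character polarity is set by the outgroup: the derived state is whichever differs from the outgroup's state, so for C3 the derived state is '0', and for the remaining characters it is '1'.
All ingroup taxa share the derived state '1' for C1; it defines the ingroup but does not resolve relationships within it.
Only Ichnyx, Pachyis, and Xiphis show the derived state '1' for C2, supporting them as a clade.
C3: derived state '0' in Dromilis, Ichnyx, Pachyis, and Xiphis only — synapomorphy for {Dromilis, Ichnyx, Pachyis, Xiphis}.
C4: derived state '1' in Ichnyx and Xiphis only — synapomorphy for {Ichnyx, Xiphis}.
Most parsimonious ingroup topology: ((((Xiphis,Ichnyx),Pachyis),Dromilis),Cyanion).
The clade {Ichnyx, Pachyis, Xiphis} is supported by C2: its derived state '1' occurs in exactly those taxa and in no other taxon (including the outgroup).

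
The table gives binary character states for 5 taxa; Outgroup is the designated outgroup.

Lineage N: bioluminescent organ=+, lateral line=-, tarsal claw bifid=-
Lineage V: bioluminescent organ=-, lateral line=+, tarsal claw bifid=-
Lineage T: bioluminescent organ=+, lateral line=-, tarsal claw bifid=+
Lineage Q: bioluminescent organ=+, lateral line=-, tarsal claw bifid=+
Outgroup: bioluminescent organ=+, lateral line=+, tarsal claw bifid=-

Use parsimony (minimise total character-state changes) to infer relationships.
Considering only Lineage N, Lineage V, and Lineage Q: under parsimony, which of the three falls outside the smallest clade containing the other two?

Lineage V

Character polarity is set by the outgroup: the derived state is whichever differs from the outgroup's state, so for bioluminescent organ, lateral line the derived state is '-', and for the remaining characters it is '+'.
bioluminescent organ: derived state '-' in Lineage V only — an autapomorphy, so it tells us nothing about relationships among taxa.
lateral line: derived state '-' in Lineage N, Lineage Q, and Lineage T only — synapomorphy for {Lineage N, Lineage Q, Lineage T}.
tarsal claw bifid (derived state '+') is shared by Lineage Q and Lineage T — a synapomorphy uniting that clade.
Most parsimonious ingroup topology: (Lineage V,((Lineage Q,Lineage T),Lineage N)).
Lineage Q and Lineage N share a more recent common ancestor with each other than either does with Lineage V, so Lineage V is the least closely related of the three.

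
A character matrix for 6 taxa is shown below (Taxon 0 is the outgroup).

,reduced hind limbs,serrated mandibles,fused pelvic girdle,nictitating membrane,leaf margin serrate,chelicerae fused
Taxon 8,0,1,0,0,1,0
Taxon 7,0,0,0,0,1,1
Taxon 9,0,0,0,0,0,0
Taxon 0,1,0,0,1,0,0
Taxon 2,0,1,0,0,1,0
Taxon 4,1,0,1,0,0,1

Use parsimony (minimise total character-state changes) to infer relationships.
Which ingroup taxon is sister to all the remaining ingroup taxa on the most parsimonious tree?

Character polarity is set by the outgroup: the derived state is whichever differs from the outgroup's state, so for reduced hind limbs, nictitating membrane the derived state is '0', and for the remaining characters it is '1'.
reduced hind limbs: derived state '0' in Taxon 2, Taxon 7, Taxon 8, and Taxon 9 only — synapomorphy for {Taxon 2, Taxon 7, Taxon 8, Taxon 9}.
serrated mandibles: derived state '1' in Taxon 2 and Taxon 8 only — synapomorphy for {Taxon 2, Taxon 8}.
fused pelvic girdle (derived state '1') is unique to Taxon 4 (autapomorphy; uninformative for grouping).
All ingroup taxa share the derived state '0' for nictitating membrane; it defines the ingroup but does not resolve relationships within it.
leaf margin serrate: derived state '1' in Taxon 2, Taxon 7, and Taxon 8 only — synapomorphy for {Taxon 2, Taxon 7, Taxon 8}.
chelicerae fused (state '1') occurs in Taxon 4 and Taxon 7 but conflicts with the nesting implied by the other characters — most parsimoniously interpreted as homoplasy.
Most parsimonious ingroup topology: (Taxon 4,(((Taxon 2,Taxon 8),Taxon 7),Taxon 9)).
Taxon 4 is sister to the clade containing all other ingroup taxa, so it is the earliest-diverging (most basal) ingroup lineage.

Taxon 4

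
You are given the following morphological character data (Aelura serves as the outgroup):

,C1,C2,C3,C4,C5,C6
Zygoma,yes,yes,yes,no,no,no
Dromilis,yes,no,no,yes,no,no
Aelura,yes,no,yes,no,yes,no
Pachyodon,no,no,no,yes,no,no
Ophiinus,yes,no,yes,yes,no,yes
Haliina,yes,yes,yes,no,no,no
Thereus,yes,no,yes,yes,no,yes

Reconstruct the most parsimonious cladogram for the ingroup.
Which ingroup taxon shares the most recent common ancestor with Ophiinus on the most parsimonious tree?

Thereus

Character polarity is set by the outgroup: the derived state is whichever differs from the outgroup's state, so for C1, C3, C5 the derived state is 'no', and for the remaining characters it is 'yes'.
C1: derived state 'no' in Pachyodon only — an autapomorphy, so it tells us nothing about relationships among taxa.
C2: derived state 'yes' in Haliina and Zygoma only — synapomorphy for {Haliina, Zygoma}.
C3: derived state 'no' in Dromilis and Pachyodon only — synapomorphy for {Dromilis, Pachyodon}.
C4: derived state 'yes' in Dromilis, Ophiinus, Pachyodon, and Thereus only — synapomorphy for {Dromilis, Ophiinus, Pachyodon, Thereus}.
All ingroup taxa share the derived state 'no' for C5; it defines the ingroup but does not resolve relationships within it.
Only Ophiinus and Thereus show the derived state 'yes' for C6, supporting them as a clade.
Most parsimonious ingroup topology: (((Pachyodon,Dromilis),(Thereus,Ophiinus)),(Zygoma,Haliina)).
Ophiinus and Thereus form a cherry on this tree, so they are sister taxa.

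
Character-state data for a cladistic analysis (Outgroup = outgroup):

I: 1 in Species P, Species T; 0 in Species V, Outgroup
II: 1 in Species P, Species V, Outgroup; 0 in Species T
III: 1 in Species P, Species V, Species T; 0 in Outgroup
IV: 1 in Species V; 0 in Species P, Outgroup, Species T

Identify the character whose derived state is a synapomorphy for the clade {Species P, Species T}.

I

Character polarity is set by the outgroup: the derived state is whichever differs from the outgroup's state, so for II the derived state is '0', and for the remaining characters it is '1'.
I: derived state '1' in Species P and Species T only — synapomorphy for {Species P, Species T}.
II (derived state '0') is unique to Species T (autapomorphy; uninformative for grouping).
All ingroup taxa share the derived state '1' for III; it defines the ingroup but does not resolve relationships within it.
IV (derived state '1') is unique to Species V (autapomorphy; uninformative for grouping).
Most parsimonious ingroup topology: ((Species P,Species T),Species V).
The clade {Species P, Species T} is supported by I: its derived state '1' occurs in exactly those taxa and in no other taxon (including the outgroup).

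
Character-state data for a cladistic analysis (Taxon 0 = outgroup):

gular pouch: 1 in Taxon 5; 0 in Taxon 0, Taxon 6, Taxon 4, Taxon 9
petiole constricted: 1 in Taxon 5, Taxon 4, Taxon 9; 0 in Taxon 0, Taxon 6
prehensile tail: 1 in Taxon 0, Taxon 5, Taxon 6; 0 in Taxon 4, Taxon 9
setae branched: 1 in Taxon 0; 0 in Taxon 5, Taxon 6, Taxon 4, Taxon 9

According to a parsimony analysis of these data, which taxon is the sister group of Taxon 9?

Taxon 4

Character polarity is set by the outgroup: the derived state is whichever differs from the outgroup's state, so for prehensile tail, setae branched the derived state is '0', and for the remaining characters it is '1'.
gular pouch (derived state '1') is unique to Taxon 5 (autapomorphy; uninformative for grouping).
Only Taxon 4, Taxon 5, and Taxon 9 show the derived state '1' for petiole constricted, supporting them as a clade.
prehensile tail: derived state '0' in Taxon 4 and Taxon 9 only — synapomorphy for {Taxon 4, Taxon 9}.
setae branched (derived state '0') is shared by all ingroup taxa — unites the whole ingroup.
Most parsimonious ingroup topology: ((Taxon 5,(Taxon 4,Taxon 9)),Taxon 6).
Taxon 9 and Taxon 4 form a cherry on this tree, so they are sister taxa.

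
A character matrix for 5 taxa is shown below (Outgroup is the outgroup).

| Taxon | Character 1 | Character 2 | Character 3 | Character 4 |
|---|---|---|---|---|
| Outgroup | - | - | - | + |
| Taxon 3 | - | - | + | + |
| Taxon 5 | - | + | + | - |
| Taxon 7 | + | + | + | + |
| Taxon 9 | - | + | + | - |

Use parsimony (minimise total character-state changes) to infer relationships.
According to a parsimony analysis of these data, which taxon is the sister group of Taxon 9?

Taxon 5

Character polarity is set by the outgroup: the derived state is whichever differs from the outgroup's state, so for Character 4 the derived state is '-', and for the remaining characters it is '+'.
Character 1: derived state '+' in Taxon 7 only — an autapomorphy, so it tells us nothing about relationships among taxa.
Only Taxon 5, Taxon 7, and Taxon 9 show the derived state '+' for Character 2, supporting them as a clade.
All ingroup taxa share the derived state '+' for Character 3; it defines the ingroup but does not resolve relationships within it.
Character 4: derived state '-' in Taxon 5 and Taxon 9 only — synapomorphy for {Taxon 5, Taxon 9}.
Most parsimonious ingroup topology: (Taxon 3,((Taxon 5,Taxon 9),Taxon 7)).
Taxon 9 and Taxon 5 form a cherry on this tree, so they are sister taxa.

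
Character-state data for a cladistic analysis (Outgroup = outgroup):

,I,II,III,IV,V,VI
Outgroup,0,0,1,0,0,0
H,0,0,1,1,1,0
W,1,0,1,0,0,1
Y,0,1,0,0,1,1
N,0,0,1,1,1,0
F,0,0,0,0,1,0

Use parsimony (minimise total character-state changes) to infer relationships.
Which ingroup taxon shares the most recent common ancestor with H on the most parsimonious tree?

N

Character polarity is set by the outgroup: the derived state is whichever differs from the outgroup's state, so for III the derived state is '0', and for the remaining characters it is '1'.
I (derived state '1') is unique to W (autapomorphy; uninformative for grouping).
II: derived state '1' in Y only — an autapomorphy, so it tells us nothing about relationships among taxa.
III: derived state '0' in F and Y only — synapomorphy for {F, Y}.
IV (derived state '1') is shared by H and N — a synapomorphy uniting that clade.
Only F, H, N, and Y show the derived state '1' for V, supporting them as a clade.
VI (state '1') occurs in W and Y but conflicts with the nesting implied by the other characters — most parsimoniously interpreted as homoplasy.
Most parsimonious ingroup topology: (((H,N),(Y,F)),W).
H and N form a cherry on this tree, so they are sister taxa.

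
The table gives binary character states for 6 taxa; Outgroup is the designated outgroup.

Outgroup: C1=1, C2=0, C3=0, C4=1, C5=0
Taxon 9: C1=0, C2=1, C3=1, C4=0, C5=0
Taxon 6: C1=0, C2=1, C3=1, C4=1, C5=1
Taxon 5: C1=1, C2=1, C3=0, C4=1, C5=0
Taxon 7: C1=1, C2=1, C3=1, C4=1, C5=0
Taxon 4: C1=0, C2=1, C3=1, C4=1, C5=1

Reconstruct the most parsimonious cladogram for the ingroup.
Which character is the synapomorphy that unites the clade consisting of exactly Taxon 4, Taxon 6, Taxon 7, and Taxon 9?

C3

Character polarity is set by the outgroup: the derived state is whichever differs from the outgroup's state, so for C1, C4 the derived state is '0', and for the remaining characters it is '1'.
C1: derived state '0' in Taxon 4, Taxon 6, and Taxon 9 only — synapomorphy for {Taxon 4, Taxon 6, Taxon 9}.
C2 (derived state '1') is shared by all ingroup taxa — unites the whole ingroup.
Only Taxon 4, Taxon 6, Taxon 7, and Taxon 9 show the derived state '1' for C3, supporting them as a clade.
C4 (derived state '0') is unique to Taxon 9 (autapomorphy; uninformative for grouping).
Only Taxon 4 and Taxon 6 show the derived state '1' for C5, supporting them as a clade.
Most parsimonious ingroup topology: (((Taxon 9,(Taxon 6,Taxon 4)),Taxon 7),Taxon 5).
The clade {Taxon 4, Taxon 6, Taxon 7, Taxon 9} is supported by C3: its derived state '1' occurs in exactly those taxa and in no other taxon (including the outgroup).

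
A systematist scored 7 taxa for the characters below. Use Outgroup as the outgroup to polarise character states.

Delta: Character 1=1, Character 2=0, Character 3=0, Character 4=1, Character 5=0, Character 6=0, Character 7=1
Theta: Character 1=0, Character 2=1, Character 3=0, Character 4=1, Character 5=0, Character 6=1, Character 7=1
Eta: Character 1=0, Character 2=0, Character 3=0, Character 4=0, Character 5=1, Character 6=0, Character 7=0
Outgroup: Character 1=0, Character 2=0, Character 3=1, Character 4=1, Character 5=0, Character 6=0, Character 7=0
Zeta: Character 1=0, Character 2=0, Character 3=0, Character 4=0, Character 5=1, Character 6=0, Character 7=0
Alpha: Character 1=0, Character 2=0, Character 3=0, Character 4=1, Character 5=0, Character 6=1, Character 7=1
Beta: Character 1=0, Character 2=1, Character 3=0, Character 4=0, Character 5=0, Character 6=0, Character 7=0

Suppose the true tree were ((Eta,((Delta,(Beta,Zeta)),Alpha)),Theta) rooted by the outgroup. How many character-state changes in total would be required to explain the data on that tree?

Map each character onto ((Eta,((Delta,(Beta,Zeta)),Alpha)),Theta) (rooted by Outgroup) and count the minimum state changes it requires (Fitch parsimony):
Character 1: 1; Character 2: 2; Character 3: 1; Character 4: 2; Character 5: 2; Character 6: 2; Character 7: 3.
Total tree length = 13.

13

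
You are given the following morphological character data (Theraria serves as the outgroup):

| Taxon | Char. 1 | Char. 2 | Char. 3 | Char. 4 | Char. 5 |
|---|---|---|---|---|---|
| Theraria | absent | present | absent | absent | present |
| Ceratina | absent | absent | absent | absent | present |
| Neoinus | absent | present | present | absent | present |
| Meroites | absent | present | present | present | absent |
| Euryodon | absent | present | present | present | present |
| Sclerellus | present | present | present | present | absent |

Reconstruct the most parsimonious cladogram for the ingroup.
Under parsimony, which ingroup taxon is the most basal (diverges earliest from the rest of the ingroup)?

Ceratina

Character polarity is set by the outgroup: the derived state is whichever differs from the outgroup's state, so for Char. 2, Char. 5 the derived state is 'absent', and for the remaining characters it is 'present'.
Char. 1 (derived state 'present') is unique to Sclerellus (autapomorphy; uninformative for grouping).
Char. 2 (derived state 'absent') is unique to Ceratina (autapomorphy; uninformative for grouping).
Only Euryodon, Meroites, Neoinus, and Sclerellus show the derived state 'present' for Char. 3, supporting them as a clade.
Only Euryodon, Meroites, and Sclerellus show the derived state 'present' for Char. 4, supporting them as a clade.
Only Meroites and Sclerellus show the derived state 'absent' for Char. 5, supporting them as a clade.
Most parsimonious ingroup topology: (Ceratina,(Neoinus,((Meroites,Sclerellus),Euryodon))).
Ceratina is sister to the clade containing all other ingroup taxa, so it is the earliest-diverging (most basal) ingroup lineage.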